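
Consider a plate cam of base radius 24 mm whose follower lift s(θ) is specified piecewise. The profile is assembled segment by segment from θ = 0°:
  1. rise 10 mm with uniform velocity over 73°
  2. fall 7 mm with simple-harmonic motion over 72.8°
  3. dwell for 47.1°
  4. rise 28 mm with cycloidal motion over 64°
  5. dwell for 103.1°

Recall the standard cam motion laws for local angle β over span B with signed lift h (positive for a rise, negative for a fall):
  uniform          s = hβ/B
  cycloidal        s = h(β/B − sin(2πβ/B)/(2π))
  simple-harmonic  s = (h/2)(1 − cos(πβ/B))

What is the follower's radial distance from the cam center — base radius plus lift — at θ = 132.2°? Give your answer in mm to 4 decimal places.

seg 1 [0°–73°] uniform, h=10: full span → s += 10 → s = 10.0000
seg 2 [73°–145.8°] simple-harmonic, h=-7: θ=132.2° here. β=59.2, B=72.8. -7/2·(1 − cos(π·0.8132)) = -6.4143 → s = 3.5857
radial distance = base radius + s = 24 + 3.5857 = 27.5857

27.5857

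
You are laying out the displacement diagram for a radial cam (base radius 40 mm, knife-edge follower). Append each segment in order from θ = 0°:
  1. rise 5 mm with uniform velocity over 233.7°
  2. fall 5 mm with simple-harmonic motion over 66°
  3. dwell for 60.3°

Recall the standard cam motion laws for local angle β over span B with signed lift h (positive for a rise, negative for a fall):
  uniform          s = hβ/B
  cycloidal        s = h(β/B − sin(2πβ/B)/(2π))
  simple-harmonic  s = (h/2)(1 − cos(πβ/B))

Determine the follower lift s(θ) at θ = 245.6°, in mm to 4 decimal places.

seg 1 [0°–233.7°] uniform, h=5: full span → s += 5 → s = 5.0000
seg 2 [233.7°–299.7°] simple-harmonic, h=-5: θ=245.6° here. β=11.9, B=66. -5/2·(1 − cos(π·0.1803)) = -0.3905 → s = 4.6095

4.6095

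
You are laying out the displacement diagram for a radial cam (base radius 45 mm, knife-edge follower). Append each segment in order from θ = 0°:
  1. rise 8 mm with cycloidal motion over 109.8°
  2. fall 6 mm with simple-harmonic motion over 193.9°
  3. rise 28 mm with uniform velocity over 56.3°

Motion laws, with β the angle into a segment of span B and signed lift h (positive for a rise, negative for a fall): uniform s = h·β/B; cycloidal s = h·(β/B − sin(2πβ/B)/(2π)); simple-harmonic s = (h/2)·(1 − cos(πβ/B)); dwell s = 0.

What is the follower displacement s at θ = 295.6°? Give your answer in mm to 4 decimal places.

seg 1 [0°–109.8°] cycloidal, h=8: full span → s += 8 → s = 8.0000
seg 2 [109.8°–303.7°] simple-harmonic, h=-6: θ=295.6° here. β=185.8, B=193.9. -6/2·(1 − cos(π·0.9582)) = -5.9742 → s = 2.0258

2.0258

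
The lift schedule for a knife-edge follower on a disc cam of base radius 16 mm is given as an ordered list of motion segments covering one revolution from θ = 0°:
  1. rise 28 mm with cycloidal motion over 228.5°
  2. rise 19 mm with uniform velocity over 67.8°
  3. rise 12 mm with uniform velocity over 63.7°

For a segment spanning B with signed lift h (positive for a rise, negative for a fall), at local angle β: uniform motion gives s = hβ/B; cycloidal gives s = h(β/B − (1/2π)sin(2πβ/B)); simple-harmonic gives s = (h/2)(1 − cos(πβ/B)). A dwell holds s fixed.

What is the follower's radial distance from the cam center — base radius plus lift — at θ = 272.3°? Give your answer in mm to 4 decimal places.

seg 1 [0°–228.5°] cycloidal, h=28: full span → s += 28 → s = 28.0000
seg 2 [228.5°–296.3°] uniform, h=19: θ=272.3° here. β=43.8, B=67.8. 19·43.8/67.8 = 12.2743 → s = 40.2743
radial distance = base radius + s = 16 + 40.2743 = 56.2743

56.2743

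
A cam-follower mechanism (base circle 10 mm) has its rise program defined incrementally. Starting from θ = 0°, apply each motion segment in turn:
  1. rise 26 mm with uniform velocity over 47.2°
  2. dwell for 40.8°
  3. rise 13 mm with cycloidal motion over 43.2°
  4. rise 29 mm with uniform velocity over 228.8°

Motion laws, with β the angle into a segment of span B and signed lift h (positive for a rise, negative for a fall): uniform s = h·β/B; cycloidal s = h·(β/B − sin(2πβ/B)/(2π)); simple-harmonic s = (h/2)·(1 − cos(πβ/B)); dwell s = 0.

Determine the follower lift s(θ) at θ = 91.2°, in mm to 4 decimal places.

seg 1 [0°–47.2°] uniform, h=26: full span → s += 26 → s = 26.0000
seg 2 [47.2°–88°] dwell: s stays 26.0000
seg 3 [88°–131.2°] cycloidal, h=13: θ=91.2° here. β=3.2, B=43.2. 13·(0.0741 − sin(2π·0.0741)/(2π)) = 0.0344 → s = 26.0344

26.0344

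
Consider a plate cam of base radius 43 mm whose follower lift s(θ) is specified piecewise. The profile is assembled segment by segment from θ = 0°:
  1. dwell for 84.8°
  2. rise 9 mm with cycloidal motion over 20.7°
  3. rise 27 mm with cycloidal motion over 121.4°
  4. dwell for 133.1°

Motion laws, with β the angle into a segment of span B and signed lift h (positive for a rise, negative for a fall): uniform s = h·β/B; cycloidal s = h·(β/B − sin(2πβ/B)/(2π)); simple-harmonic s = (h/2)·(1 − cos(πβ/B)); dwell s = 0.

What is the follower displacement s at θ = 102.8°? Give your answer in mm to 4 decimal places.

seg 1 [0°–84.8°] dwell: s stays 0.0000
seg 2 [84.8°–105.5°] cycloidal, h=9: θ=102.8° here. β=18, B=20.7. 9·(0.8696 − sin(2π·0.8696)/(2π)) = 8.8729 → s = 8.8729

8.8729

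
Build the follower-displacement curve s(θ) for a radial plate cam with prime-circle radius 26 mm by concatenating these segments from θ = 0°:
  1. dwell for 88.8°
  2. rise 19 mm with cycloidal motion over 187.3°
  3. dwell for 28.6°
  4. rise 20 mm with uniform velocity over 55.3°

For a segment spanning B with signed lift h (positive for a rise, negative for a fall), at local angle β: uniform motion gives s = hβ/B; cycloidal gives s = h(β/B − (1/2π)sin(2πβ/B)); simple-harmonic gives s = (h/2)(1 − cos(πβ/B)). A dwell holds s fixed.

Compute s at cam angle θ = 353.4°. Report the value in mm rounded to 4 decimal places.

seg 1 [0°–88.8°] dwell: s stays 0.0000
seg 2 [88.8°–276.1°] cycloidal, h=19: full span → s += 19 → s = 19.0000
seg 3 [276.1°–304.7°] dwell: s stays 19.0000
seg 4 [304.7°–360°] uniform, h=20: θ=353.4° here. β=48.7, B=55.3. 20·48.7/55.3 = 17.6130 → s = 36.6130

36.6130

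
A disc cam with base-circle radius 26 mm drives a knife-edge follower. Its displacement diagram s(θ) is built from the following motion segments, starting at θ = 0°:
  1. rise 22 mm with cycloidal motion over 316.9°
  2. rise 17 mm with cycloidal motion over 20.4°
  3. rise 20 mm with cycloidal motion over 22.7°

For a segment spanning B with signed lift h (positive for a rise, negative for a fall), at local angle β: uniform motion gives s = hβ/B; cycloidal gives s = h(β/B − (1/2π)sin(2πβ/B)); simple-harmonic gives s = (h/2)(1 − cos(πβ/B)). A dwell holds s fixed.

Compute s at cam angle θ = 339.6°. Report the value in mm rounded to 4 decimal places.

seg 1 [0°–316.9°] cycloidal, h=22: full span → s += 22 → s = 22.0000
seg 2 [316.9°–337.3°] cycloidal, h=17: full span → s += 17 → s = 39.0000
seg 3 [337.3°–360°] cycloidal, h=20: θ=339.6° here. β=2.3, B=22.7. 20·(0.1013 − sin(2π·0.1013)/(2π)) = 0.1341 → s = 39.1341

39.1341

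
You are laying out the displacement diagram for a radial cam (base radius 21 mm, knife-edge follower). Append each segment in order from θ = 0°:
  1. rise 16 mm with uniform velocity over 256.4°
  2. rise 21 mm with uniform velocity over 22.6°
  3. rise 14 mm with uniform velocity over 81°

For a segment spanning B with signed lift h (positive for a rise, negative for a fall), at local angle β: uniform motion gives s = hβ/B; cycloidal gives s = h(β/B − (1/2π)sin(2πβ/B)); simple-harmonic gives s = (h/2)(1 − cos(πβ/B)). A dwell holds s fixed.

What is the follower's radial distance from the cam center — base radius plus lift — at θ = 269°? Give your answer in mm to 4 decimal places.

seg 1 [0°–256.4°] uniform, h=16: full span → s += 16 → s = 16.0000
seg 2 [256.4°–279°] uniform, h=21: θ=269° here. β=12.6, B=22.6. 21·12.6/22.6 = 11.7080 → s = 27.7080
radial distance = base radius + s = 21 + 27.7080 = 48.7080

48.7080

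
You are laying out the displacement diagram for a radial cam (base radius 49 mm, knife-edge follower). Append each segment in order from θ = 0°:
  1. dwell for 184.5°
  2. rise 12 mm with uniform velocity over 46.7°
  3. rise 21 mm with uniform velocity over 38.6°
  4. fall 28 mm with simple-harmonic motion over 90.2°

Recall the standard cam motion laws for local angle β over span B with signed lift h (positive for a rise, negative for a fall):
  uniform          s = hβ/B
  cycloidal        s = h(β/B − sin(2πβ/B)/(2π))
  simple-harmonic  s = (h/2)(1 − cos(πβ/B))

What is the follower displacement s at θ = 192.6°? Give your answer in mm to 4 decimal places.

seg 1 [0°–184.5°] dwell: s stays 0.0000
seg 2 [184.5°–231.2°] uniform, h=12: θ=192.6° here. β=8.1, B=46.7. 12·8.1/46.7 = 2.0814 → s = 2.0814

2.0814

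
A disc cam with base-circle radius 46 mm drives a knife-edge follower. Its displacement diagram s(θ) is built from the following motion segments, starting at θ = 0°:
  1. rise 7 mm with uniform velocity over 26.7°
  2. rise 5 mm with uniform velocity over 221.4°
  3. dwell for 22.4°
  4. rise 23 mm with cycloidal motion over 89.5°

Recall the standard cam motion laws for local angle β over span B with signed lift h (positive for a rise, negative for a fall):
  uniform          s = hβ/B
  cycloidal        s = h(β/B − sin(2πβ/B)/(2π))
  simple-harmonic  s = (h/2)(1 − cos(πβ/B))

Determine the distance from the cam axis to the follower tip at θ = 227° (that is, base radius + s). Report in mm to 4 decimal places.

seg 1 [0°–26.7°] uniform, h=7: full span → s += 7 → s = 7.0000
seg 2 [26.7°–248.1°] uniform, h=5: θ=227° here. β=200.3, B=221.4. 5·200.3/221.4 = 4.5235 → s = 11.5235
radial distance = base radius + s = 46 + 11.5235 = 57.5235

57.5235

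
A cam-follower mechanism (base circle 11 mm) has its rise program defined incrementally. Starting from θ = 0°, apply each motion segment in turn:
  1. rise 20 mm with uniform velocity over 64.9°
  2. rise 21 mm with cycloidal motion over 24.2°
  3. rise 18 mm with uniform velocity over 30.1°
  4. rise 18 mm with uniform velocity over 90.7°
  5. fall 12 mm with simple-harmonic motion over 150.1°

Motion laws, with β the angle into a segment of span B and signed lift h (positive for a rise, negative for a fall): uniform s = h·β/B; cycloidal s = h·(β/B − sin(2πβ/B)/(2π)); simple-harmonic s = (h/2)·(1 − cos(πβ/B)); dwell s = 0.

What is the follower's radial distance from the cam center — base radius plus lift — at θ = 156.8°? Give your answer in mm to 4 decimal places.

seg 1 [0°–64.9°] uniform, h=20: full span → s += 20 → s = 20.0000
seg 2 [64.9°–89.1°] cycloidal, h=21: full span → s += 21 → s = 41.0000
seg 3 [89.1°–119.2°] uniform, h=18: full span → s += 18 → s = 59.0000
seg 4 [119.2°–209.9°] uniform, h=18: θ=156.8° here. β=37.6, B=90.7. 18·37.6/90.7 = 7.4620 → s = 66.4620
radial distance = base radius + s = 11 + 66.4620 = 77.4620

77.4620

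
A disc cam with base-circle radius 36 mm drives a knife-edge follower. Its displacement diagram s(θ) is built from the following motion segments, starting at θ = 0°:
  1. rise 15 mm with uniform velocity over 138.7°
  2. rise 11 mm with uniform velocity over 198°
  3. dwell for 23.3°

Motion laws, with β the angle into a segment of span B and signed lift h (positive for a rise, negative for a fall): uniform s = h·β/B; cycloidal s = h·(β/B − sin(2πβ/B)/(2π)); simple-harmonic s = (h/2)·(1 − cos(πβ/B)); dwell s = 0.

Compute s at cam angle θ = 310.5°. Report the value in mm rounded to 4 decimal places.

seg 1 [0°–138.7°] uniform, h=15: full span → s += 15 → s = 15.0000
seg 2 [138.7°–336.7°] uniform, h=11: θ=310.5° here. β=171.8, B=198. 11·171.8/198 = 9.5444 → s = 24.5444

24.5444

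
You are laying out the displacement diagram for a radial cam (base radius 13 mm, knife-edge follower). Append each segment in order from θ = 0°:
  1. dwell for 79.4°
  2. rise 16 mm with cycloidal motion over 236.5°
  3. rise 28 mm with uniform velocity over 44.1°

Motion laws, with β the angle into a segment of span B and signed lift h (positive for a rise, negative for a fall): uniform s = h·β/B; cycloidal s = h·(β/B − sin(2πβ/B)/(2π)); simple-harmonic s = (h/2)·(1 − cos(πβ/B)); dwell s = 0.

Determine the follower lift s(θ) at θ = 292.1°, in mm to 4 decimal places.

seg 1 [0°–79.4°] dwell: s stays 0.0000
seg 2 [79.4°–315.9°] cycloidal, h=16: θ=292.1° here. β=212.7, B=236.5. 16·(0.8994 − sin(2π·0.8994)/(2π)) = 15.8948 → s = 15.8948

15.8948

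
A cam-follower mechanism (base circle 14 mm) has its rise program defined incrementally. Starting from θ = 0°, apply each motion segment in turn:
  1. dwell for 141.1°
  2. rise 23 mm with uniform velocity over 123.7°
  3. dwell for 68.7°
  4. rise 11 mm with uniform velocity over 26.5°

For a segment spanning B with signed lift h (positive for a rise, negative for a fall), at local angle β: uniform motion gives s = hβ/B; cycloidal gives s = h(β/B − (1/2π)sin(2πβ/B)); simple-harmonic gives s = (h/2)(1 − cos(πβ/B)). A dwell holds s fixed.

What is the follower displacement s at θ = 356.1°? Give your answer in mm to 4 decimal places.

seg 1 [0°–141.1°] dwell: s stays 0.0000
seg 2 [141.1°–264.8°] uniform, h=23: full span → s += 23 → s = 23.0000
seg 3 [264.8°–333.5°] dwell: s stays 23.0000
seg 4 [333.5°–360°] uniform, h=11: θ=356.1° here. β=22.6, B=26.5. 11·22.6/26.5 = 9.3811 → s = 32.3811

32.3811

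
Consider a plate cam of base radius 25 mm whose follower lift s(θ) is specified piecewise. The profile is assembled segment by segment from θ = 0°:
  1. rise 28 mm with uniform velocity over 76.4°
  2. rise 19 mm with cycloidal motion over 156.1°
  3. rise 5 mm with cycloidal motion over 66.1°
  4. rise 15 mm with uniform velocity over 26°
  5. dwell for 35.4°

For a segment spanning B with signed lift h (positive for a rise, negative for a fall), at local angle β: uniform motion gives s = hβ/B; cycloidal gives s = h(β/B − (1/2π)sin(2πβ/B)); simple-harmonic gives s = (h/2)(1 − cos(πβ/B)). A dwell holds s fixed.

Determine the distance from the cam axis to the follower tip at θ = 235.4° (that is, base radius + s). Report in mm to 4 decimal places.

seg 1 [0°–76.4°] uniform, h=28: full span → s += 28 → s = 28.0000
seg 2 [76.4°–232.5°] cycloidal, h=19: full span → s += 19 → s = 47.0000
seg 3 [232.5°–298.6°] cycloidal, h=5: θ=235.4° here. β=2.9, B=66.1. 5·(0.0439 − sin(2π·0.0439)/(2π)) = 0.0028 → s = 47.0028
radial distance = base radius + s = 25 + 47.0028 = 72.0028

72.0028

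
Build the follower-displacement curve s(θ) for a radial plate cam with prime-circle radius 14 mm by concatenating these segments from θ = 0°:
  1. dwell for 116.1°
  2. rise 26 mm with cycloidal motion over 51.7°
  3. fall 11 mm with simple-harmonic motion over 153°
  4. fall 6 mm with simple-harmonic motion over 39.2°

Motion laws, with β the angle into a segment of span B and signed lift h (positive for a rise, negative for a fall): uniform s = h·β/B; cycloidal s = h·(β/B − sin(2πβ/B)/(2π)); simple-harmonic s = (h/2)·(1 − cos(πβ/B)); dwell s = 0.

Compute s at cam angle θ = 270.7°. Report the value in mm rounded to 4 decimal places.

seg 1 [0°–116.1°] dwell: s stays 0.0000
seg 2 [116.1°–167.8°] cycloidal, h=26: full span → s += 26 → s = 26.0000
seg 3 [167.8°–320.8°] simple-harmonic, h=-11: θ=270.7° here. β=102.9, B=153. -11/2·(1 − cos(π·0.6725)) = -8.3375 → s = 17.6625

17.6625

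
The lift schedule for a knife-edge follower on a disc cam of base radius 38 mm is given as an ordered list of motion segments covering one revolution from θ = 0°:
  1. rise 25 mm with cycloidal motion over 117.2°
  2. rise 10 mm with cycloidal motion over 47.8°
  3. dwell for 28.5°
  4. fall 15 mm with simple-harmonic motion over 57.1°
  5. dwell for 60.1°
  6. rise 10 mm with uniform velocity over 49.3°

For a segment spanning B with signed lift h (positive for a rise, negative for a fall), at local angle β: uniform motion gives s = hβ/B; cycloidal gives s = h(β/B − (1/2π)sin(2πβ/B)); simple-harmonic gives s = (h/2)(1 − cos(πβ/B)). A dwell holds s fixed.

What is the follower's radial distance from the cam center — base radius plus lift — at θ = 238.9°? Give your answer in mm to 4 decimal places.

seg 1 [0°–117.2°] cycloidal, h=25: full span → s += 25 → s = 25.0000
seg 2 [117.2°–165°] cycloidal, h=10: full span → s += 10 → s = 35.0000
seg 3 [165°–193.5°] dwell: s stays 35.0000
seg 4 [193.5°–250.6°] simple-harmonic, h=-15: θ=238.9° here. β=45.4, B=57.1. -15/2·(1 − cos(π·0.7951)) = -13.4990 → s = 21.5010
radial distance = base radius + s = 38 + 21.5010 = 59.5010

59.5010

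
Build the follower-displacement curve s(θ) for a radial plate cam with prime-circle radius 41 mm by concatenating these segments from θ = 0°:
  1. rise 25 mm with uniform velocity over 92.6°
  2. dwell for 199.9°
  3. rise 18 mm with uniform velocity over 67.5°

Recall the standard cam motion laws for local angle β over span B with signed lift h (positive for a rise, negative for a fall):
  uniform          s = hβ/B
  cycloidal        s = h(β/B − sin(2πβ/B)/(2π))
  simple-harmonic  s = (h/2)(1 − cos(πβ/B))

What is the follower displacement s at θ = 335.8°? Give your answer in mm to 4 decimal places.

seg 1 [0°–92.6°] uniform, h=25: full span → s += 25 → s = 25.0000
seg 2 [92.6°–292.5°] dwell: s stays 25.0000
seg 3 [292.5°–360°] uniform, h=18: θ=335.8° here. β=43.3, B=67.5. 18·43.3/67.5 = 11.5467 → s = 36.5467

36.5467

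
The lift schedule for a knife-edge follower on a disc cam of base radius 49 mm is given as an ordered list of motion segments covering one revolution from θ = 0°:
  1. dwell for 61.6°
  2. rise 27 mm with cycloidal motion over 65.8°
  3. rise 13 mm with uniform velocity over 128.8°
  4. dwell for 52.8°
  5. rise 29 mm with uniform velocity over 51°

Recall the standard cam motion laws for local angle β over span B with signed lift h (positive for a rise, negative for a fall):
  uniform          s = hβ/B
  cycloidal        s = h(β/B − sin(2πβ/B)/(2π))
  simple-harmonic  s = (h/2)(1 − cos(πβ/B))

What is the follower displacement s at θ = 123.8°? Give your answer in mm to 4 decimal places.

seg 1 [0°–61.6°] dwell: s stays 0.0000
seg 2 [61.6°–127.4°] cycloidal, h=27: θ=123.8° here. β=62.2, B=65.8. 27·(0.9453 − sin(2π·0.9453)/(2π)) = 26.9711 → s = 26.9711

26.9711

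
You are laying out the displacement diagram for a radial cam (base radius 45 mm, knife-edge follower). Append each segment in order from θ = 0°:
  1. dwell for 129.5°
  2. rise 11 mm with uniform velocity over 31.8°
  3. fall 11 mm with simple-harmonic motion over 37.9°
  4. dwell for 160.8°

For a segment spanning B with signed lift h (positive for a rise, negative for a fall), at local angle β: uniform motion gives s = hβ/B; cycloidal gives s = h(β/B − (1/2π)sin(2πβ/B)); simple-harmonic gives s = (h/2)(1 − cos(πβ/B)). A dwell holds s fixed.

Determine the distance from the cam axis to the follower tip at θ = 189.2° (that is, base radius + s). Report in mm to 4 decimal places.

seg 1 [0°–129.5°] dwell: s stays 0.0000
seg 2 [129.5°–161.3°] uniform, h=11: full span → s += 11 → s = 11.0000
seg 3 [161.3°–199.2°] simple-harmonic, h=-11: θ=189.2° here. β=27.9, B=37.9. -11/2·(1 − cos(π·0.7361)) = -9.2162 → s = 1.7838
radial distance = base radius + s = 45 + 1.7838 = 46.7838

46.7838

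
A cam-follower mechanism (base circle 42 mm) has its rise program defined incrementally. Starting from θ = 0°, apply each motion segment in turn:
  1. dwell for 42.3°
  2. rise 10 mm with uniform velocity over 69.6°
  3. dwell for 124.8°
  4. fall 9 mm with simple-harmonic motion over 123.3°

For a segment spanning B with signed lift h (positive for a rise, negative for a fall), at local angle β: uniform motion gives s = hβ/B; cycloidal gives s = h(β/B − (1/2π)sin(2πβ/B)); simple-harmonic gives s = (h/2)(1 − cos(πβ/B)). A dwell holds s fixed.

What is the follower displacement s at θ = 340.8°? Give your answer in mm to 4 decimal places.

seg 1 [0°–42.3°] dwell: s stays 0.0000
seg 2 [42.3°–111.9°] uniform, h=10: full span → s += 10 → s = 10.0000
seg 3 [111.9°–236.7°] dwell: s stays 10.0000
seg 4 [236.7°–360°] simple-harmonic, h=-9: θ=340.8° here. β=104.1, B=123.3. -9/2·(1 − cos(π·0.8443)) = -8.4722 → s = 1.5278

1.5278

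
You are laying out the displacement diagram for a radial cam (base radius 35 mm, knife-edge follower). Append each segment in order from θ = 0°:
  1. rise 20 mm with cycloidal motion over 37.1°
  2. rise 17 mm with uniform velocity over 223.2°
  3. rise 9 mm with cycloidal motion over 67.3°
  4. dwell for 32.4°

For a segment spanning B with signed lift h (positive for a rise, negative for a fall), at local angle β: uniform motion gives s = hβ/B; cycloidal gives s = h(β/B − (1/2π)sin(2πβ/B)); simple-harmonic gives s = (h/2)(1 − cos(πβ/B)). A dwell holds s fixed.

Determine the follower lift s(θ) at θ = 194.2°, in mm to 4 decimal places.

seg 1 [0°–37.1°] cycloidal, h=20: full span → s += 20 → s = 20.0000
seg 2 [37.1°–260.3°] uniform, h=17: θ=194.2° here. β=157.1, B=223.2. 17·157.1/223.2 = 11.9655 → s = 31.9655

31.9655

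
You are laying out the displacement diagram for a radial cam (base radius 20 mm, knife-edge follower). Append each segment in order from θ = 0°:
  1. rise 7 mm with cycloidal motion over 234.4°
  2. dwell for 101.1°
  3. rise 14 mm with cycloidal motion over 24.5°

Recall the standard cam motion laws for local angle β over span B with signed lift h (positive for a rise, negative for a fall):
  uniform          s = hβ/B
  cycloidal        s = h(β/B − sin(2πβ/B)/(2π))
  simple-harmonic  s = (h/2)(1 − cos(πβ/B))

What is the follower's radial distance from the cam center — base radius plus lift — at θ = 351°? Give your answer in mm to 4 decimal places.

seg 1 [0°–234.4°] cycloidal, h=7: full span → s += 7 → s = 7.0000
seg 2 [234.4°–335.5°] dwell: s stays 7.0000
seg 3 [335.5°–360°] cycloidal, h=14: θ=351° here. β=15.5, B=24.5. 14·(0.6327 − sin(2π·0.6327)/(2π)) = 10.5066 → s = 17.5066
radial distance = base radius + s = 20 + 17.5066 = 37.5066

37.5066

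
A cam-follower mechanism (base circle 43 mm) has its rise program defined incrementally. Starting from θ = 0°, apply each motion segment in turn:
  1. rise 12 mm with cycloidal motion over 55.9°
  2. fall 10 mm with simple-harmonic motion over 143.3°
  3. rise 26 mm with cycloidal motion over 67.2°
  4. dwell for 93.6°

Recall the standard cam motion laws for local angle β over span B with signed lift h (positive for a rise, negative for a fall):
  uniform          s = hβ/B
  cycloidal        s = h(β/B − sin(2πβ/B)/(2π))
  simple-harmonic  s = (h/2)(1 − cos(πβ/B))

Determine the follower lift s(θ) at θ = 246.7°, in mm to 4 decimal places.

seg 1 [0°–55.9°] cycloidal, h=12: full span → s += 12 → s = 12.0000
seg 2 [55.9°–199.2°] simple-harmonic, h=-10: full span → s += -10 → s = 2.0000
seg 3 [199.2°–266.4°] cycloidal, h=26: θ=246.7° here. β=47.5, B=67.2. 26·(0.7068 − sin(2π·0.7068)/(2π)) = 22.3648 → s = 24.3648

24.3648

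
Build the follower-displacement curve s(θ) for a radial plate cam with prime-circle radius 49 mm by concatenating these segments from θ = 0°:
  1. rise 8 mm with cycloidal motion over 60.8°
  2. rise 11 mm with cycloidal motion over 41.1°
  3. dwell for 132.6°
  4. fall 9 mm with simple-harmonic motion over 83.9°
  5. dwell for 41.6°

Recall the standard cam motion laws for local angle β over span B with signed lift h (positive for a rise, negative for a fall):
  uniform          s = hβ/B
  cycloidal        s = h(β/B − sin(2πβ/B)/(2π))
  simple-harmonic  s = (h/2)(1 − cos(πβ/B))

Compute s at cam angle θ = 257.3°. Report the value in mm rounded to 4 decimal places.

seg 1 [0°–60.8°] cycloidal, h=8: full span → s += 8 → s = 8.0000
seg 2 [60.8°–101.9°] cycloidal, h=11: full span → s += 11 → s = 19.0000
seg 3 [101.9°–234.5°] dwell: s stays 19.0000
seg 4 [234.5°–318.4°] simple-harmonic, h=-9: θ=257.3° here. β=22.8, B=83.9. -9/2·(1 − cos(π·0.2718)) = -1.5427 → s = 17.4573

17.4573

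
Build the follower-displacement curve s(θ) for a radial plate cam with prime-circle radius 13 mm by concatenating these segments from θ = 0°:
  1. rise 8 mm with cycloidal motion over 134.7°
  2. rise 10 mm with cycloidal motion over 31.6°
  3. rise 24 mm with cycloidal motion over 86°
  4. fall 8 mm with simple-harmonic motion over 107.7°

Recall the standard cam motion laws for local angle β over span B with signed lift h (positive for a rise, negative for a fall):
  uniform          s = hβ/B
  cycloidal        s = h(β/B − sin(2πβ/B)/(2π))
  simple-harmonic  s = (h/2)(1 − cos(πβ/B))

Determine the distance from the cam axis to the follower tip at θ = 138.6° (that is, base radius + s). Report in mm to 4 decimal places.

seg 1 [0°–134.7°] cycloidal, h=8: full span → s += 8 → s = 8.0000
seg 2 [134.7°–166.3°] cycloidal, h=10: θ=138.6° here. β=3.9, B=31.6. 10·(0.1234 − sin(2π·0.1234)/(2π)) = 0.1200 → s = 8.1200
radial distance = base radius + s = 13 + 8.1200 = 21.1200

21.1200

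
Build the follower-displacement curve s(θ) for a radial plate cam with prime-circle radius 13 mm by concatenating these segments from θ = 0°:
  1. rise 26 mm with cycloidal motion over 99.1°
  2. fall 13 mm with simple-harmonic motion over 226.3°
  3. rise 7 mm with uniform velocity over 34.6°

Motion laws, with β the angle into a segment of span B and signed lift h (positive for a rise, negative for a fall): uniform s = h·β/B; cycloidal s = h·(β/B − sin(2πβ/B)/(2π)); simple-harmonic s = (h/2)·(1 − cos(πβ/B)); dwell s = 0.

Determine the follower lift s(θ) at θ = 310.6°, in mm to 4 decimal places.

seg 1 [0°–99.1°] cycloidal, h=26: full span → s += 26 → s = 26.0000
seg 2 [99.1°–325.4°] simple-harmonic, h=-13: θ=310.6° here. β=211.5, B=226.3. -13/2·(1 − cos(π·0.9346)) = -12.8633 → s = 13.1367

13.1367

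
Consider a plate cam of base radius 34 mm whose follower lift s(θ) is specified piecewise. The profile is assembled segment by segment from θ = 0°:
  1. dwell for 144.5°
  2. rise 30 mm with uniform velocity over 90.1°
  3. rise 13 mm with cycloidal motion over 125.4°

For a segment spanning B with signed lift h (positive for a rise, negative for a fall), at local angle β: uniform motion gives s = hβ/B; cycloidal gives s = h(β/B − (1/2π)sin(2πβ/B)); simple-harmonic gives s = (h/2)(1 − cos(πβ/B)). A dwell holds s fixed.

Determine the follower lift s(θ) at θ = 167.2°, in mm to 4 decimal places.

seg 1 [0°–144.5°] dwell: s stays 0.0000
seg 2 [144.5°–234.6°] uniform, h=30: θ=167.2° here. β=22.7, B=90.1. 30·22.7/90.1 = 7.5583 → s = 7.5583

7.5583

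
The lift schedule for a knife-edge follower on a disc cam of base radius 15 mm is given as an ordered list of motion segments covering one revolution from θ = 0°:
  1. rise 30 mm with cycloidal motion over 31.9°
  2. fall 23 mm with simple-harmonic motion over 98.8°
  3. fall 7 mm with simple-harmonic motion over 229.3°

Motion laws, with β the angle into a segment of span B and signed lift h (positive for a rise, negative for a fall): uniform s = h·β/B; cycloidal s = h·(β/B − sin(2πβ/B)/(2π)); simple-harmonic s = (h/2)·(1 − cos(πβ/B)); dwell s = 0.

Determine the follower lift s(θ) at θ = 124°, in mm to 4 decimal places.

seg 1 [0°–31.9°] cycloidal, h=30: full span → s += 30 → s = 30.0000
seg 2 [31.9°–130.7°] simple-harmonic, h=-23: θ=124° here. β=92.1, B=98.8. -23/2·(1 − cos(π·0.9322)) = -22.7400 → s = 7.2600

7.2600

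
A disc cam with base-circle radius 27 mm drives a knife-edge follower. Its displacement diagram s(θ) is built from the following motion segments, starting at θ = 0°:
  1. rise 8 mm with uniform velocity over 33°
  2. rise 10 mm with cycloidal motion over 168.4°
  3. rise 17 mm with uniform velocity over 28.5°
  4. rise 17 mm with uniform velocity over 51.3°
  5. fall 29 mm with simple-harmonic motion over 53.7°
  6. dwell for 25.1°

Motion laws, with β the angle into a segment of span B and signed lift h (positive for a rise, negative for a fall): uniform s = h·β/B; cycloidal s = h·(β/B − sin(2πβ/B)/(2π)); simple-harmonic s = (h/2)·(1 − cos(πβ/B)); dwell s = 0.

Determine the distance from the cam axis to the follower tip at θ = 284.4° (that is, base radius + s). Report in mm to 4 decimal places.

seg 1 [0°–33°] uniform, h=8: full span → s += 8 → s = 8.0000
seg 2 [33°–201.4°] cycloidal, h=10: full span → s += 10 → s = 18.0000
seg 3 [201.4°–229.9°] uniform, h=17: full span → s += 17 → s = 35.0000
seg 4 [229.9°–281.2°] uniform, h=17: full span → s += 17 → s = 52.0000
seg 5 [281.2°–334.9°] simple-harmonic, h=-29: θ=284.4° here. β=3.2, B=53.7. -29/2·(1 − cos(π·0.0596)) = -0.2533 → s = 51.7467
radial distance = base radius + s = 27 + 51.7467 = 78.7467

78.7467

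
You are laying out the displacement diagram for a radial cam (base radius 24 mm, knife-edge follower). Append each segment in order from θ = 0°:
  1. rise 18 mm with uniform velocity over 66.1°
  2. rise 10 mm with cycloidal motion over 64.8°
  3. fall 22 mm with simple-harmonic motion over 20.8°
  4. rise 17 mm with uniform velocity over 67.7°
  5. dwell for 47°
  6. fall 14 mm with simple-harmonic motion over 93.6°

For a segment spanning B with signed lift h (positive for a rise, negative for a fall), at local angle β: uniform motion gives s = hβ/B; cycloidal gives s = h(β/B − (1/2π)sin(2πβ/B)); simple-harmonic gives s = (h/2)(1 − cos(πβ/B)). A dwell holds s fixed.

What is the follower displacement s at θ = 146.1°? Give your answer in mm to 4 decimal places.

seg 1 [0°–66.1°] uniform, h=18: full span → s += 18 → s = 18.0000
seg 2 [66.1°–130.9°] cycloidal, h=10: full span → s += 10 → s = 28.0000
seg 3 [130.9°–151.7°] simple-harmonic, h=-22: θ=146.1° here. β=15.2, B=20.8. -22/2·(1 − cos(π·0.7308)) = -18.2943 → s = 9.7057

9.7057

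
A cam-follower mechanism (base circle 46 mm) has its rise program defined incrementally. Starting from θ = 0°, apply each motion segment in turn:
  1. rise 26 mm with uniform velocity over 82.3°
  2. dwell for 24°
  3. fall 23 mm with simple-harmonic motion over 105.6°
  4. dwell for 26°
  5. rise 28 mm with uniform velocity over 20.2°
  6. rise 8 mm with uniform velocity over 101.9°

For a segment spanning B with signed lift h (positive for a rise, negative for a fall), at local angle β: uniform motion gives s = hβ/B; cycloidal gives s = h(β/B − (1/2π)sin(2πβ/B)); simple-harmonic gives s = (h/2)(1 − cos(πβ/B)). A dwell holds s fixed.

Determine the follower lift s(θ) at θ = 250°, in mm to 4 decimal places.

seg 1 [0°–82.3°] uniform, h=26: full span → s += 26 → s = 26.0000
seg 2 [82.3°–106.3°] dwell: s stays 26.0000
seg 3 [106.3°–211.9°] simple-harmonic, h=-23: full span → s += -23 → s = 3.0000
seg 4 [211.9°–237.9°] dwell: s stays 3.0000
seg 5 [237.9°–258.1°] uniform, h=28: θ=250° here. β=12.1, B=20.2. 28·12.1/20.2 = 16.7723 → s = 19.7723

19.7723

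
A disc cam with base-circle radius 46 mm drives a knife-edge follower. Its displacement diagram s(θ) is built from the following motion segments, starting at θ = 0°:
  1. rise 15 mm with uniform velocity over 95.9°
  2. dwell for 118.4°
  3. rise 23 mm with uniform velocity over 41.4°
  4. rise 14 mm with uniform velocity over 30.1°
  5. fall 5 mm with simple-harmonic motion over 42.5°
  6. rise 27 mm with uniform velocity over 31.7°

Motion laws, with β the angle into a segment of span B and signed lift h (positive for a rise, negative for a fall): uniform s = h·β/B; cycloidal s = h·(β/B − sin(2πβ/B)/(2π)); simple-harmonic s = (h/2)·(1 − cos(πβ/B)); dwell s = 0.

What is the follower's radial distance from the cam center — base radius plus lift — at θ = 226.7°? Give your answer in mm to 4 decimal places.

seg 1 [0°–95.9°] uniform, h=15: full span → s += 15 → s = 15.0000
seg 2 [95.9°–214.3°] dwell: s stays 15.0000
seg 3 [214.3°–255.7°] uniform, h=23: θ=226.7° here. β=12.4, B=41.4. 23·12.4/41.4 = 6.8889 → s = 21.8889
radial distance = base radius + s = 46 + 21.8889 = 67.8889

67.8889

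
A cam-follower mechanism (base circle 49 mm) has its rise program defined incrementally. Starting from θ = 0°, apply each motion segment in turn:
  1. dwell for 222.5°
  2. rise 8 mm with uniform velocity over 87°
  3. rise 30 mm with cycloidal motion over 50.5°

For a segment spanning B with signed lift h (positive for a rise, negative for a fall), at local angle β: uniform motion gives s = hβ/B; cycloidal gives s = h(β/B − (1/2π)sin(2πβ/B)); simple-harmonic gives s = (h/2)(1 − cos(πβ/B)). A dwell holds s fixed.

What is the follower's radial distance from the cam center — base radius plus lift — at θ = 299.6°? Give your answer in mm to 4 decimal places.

seg 1 [0°–222.5°] dwell: s stays 0.0000
seg 2 [222.5°–309.5°] uniform, h=8: θ=299.6° here. β=77.1, B=87. 8·77.1/87 = 7.0897 → s = 7.0897
radial distance = base radius + s = 49 + 7.0897 = 56.0897

56.0897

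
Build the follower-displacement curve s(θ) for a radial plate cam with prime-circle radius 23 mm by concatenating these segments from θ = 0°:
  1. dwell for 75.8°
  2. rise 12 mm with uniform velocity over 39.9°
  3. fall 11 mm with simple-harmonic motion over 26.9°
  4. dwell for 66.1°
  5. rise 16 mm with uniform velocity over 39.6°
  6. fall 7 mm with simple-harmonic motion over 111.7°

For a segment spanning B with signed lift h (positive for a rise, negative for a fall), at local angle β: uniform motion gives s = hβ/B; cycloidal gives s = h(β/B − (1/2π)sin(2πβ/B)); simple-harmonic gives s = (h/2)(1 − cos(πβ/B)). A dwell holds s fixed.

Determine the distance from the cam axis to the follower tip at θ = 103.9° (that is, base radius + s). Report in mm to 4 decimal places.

seg 1 [0°–75.8°] dwell: s stays 0.0000
seg 2 [75.8°–115.7°] uniform, h=12: θ=103.9° here. β=28.1, B=39.9. 12·28.1/39.9 = 8.4511 → s = 8.4511
radial distance = base radius + s = 23 + 8.4511 = 31.4511

31.4511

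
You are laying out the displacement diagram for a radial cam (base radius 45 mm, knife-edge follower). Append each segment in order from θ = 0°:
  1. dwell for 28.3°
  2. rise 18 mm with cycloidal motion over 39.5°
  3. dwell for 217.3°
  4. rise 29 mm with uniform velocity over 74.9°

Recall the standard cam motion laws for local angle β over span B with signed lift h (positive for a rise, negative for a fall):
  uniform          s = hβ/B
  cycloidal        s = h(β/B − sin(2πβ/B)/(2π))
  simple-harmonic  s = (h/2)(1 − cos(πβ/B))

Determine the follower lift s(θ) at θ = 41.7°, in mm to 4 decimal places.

seg 1 [0°–28.3°] dwell: s stays 0.0000
seg 2 [28.3°–67.8°] cycloidal, h=18: θ=41.7° here. β=13.4, B=39.5. 18·(0.3392 − sin(2π·0.3392)/(2π)) = 3.6802 → s = 3.6802

3.6802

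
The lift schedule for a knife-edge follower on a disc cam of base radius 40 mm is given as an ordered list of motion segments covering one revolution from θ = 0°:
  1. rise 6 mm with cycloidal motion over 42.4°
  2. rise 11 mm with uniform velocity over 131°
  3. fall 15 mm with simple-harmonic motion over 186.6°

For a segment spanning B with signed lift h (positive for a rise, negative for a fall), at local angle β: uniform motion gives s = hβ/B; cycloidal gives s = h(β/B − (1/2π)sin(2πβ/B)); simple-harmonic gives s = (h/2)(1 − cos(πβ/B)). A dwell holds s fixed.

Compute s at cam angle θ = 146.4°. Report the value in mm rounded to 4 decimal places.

seg 1 [0°–42.4°] cycloidal, h=6: full span → s += 6 → s = 6.0000
seg 2 [42.4°–173.4°] uniform, h=11: θ=146.4° here. β=104, B=131. 11·104/131 = 8.7328 → s = 14.7328

14.7328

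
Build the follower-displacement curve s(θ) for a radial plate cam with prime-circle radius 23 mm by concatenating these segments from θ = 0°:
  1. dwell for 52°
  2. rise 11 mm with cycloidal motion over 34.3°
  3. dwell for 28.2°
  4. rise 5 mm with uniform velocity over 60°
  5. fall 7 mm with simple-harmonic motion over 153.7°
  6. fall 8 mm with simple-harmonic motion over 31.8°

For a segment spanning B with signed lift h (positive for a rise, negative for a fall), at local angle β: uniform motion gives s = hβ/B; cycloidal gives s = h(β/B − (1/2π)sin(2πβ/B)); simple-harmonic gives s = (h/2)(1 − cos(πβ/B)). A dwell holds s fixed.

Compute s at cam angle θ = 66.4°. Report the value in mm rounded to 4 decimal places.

seg 1 [0°–52°] dwell: s stays 0.0000
seg 2 [52°–86.3°] cycloidal, h=11: θ=66.4° here. β=14.4, B=34.3. 11·(0.4198 − sin(2π·0.4198)/(2π)) = 3.7730 → s = 3.7730

3.7730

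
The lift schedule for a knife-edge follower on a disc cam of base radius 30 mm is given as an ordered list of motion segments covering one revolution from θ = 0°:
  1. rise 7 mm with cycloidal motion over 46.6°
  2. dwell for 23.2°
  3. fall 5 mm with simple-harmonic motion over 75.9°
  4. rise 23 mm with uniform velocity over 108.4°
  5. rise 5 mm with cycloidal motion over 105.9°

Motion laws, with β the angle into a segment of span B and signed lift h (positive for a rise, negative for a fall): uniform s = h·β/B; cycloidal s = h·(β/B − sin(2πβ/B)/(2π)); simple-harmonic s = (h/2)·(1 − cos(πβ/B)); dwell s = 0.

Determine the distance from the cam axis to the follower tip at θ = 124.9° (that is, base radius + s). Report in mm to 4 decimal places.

seg 1 [0°–46.6°] cycloidal, h=7: full span → s += 7 → s = 7.0000
seg 2 [46.6°–69.8°] dwell: s stays 7.0000
seg 3 [69.8°–145.7°] simple-harmonic, h=-5: θ=124.9° here. β=55.1, B=75.9. -5/2·(1 − cos(π·0.7260)) = -4.1293 → s = 2.8707
radial distance = base radius + s = 30 + 2.8707 = 32.8707

32.8707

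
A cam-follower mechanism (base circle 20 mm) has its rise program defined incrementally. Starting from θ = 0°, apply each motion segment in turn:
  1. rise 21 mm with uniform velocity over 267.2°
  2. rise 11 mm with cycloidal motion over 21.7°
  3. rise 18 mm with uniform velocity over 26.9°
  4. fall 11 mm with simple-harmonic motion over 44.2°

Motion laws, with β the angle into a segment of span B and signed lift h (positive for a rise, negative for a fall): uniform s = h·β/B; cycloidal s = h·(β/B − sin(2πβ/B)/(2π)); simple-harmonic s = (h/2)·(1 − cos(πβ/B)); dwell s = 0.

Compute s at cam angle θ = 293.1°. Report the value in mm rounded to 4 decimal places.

seg 1 [0°–267.2°] uniform, h=21: full span → s += 21 → s = 21.0000
seg 2 [267.2°–288.9°] cycloidal, h=11: full span → s += 11 → s = 32.0000
seg 3 [288.9°–315.8°] uniform, h=18: θ=293.1° here. β=4.2, B=26.9. 18·4.2/26.9 = 2.8104 → s = 34.8104

34.8104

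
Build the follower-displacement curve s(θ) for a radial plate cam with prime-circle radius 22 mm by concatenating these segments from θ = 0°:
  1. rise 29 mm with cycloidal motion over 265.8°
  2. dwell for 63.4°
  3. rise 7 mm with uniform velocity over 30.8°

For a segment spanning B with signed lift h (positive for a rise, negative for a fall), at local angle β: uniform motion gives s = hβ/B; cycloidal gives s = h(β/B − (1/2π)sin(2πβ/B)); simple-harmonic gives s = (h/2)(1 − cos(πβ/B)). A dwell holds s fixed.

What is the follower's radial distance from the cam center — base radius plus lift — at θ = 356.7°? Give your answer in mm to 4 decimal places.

seg 1 [0°–265.8°] cycloidal, h=29: full span → s += 29 → s = 29.0000
seg 2 [265.8°–329.2°] dwell: s stays 29.0000
seg 3 [329.2°–360°] uniform, h=7: θ=356.7° here. β=27.5, B=30.8. 7·27.5/30.8 = 6.2500 → s = 35.2500
radial distance = base radius + s = 22 + 35.2500 = 57.2500

57.2500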